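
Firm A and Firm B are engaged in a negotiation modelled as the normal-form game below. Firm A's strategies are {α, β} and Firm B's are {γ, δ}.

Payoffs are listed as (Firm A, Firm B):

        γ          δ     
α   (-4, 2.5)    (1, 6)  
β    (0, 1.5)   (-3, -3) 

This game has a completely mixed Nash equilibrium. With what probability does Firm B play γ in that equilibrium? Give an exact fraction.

Let c be the probability that Firm B plays γ. In a completely mixed equilibrium, Firm A must be indifferent between α and β.
Firm A's expected payoff from α is −4c + (1−c); from β it is −3(1−c).
Setting these equal: −5c + 1 = 3c − 3, so c = 1/2.

1/2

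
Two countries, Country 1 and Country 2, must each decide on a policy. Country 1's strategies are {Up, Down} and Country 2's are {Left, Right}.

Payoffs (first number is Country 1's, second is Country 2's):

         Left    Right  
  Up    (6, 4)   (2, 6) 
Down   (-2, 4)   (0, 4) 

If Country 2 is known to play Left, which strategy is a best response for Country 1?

Up

Against Left, Country 1 earns 6 from Up and -2 from Down.
So Up is the best response.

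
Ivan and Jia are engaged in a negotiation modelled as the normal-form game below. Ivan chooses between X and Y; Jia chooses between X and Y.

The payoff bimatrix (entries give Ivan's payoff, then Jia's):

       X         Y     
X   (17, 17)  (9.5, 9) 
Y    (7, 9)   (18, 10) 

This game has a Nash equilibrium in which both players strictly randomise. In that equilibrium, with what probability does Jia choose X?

17/37

Let c be the probability that Jia plays X. In a completely mixed equilibrium, Ivan must be indifferent between X and Y.
Ivan's expected payoff from X is 17c + 9.5(1−c); from Y it is 7c + 18(1−c).
Setting these equal: 7.5c + 9.5 = −11c + 18, so c = 17/37.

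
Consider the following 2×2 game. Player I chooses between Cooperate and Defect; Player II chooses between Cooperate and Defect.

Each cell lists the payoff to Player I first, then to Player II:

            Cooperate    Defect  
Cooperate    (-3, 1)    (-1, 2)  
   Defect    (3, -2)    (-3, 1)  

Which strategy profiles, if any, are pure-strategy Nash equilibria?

(Cooperate, Defect)

(Cooperate, Cooperate): Player I prefers Defect (3 > -3); Player II prefers Defect (2 > 1) — not an equilibrium.
(Cooperate, Defect): Player I gets -1 ≥ -3 from Defect, and Player II gets 2 ≥ 1 from Cooperate — Nash equilibrium.
(Defect, Cooperate): Player II prefers Defect (1 > -2) — not an equilibrium.
(Defect, Defect): Player I prefers Cooperate (-1 > -3) — not an equilibrium.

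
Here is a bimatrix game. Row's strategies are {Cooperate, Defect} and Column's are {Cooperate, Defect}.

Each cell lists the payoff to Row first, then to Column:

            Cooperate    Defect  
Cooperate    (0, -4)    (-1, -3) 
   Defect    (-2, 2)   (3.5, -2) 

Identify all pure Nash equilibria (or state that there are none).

(Cooperate, Cooperate): Column prefers Defect (-3 > -4) — not an equilibrium.
(Cooperate, Defect): Row prefers Defect (3.5 > -1) — not an equilibrium.
(Defect, Cooperate): Row prefers Cooperate (0 > -2) — not an equilibrium.
(Defect, Defect): Column prefers Cooperate (2 > -2) — not an equilibrium.

none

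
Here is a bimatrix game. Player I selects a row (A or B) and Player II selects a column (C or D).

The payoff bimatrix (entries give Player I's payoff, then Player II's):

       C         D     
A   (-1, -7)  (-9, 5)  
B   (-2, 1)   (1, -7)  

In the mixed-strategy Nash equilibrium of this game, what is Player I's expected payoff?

First find y, the probability Player II plays C, from Player I's indifference between A and B: −y − 9(1−y) = −2y + (1−y), giving y = 10/11.
Since Player I is indifferent in equilibrium, Player I's expected payoff equals the payoff from either row against (10/11, 1/11). Using A: −(10/11) − 9(1/11) = -19/11.

-19/11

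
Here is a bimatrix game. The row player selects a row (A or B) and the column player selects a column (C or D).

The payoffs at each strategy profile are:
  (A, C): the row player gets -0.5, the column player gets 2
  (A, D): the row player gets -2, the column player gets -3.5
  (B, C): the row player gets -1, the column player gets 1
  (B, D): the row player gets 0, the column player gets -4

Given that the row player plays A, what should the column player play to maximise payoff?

C

Against A, the column player earns 2 from C and -3.5 from D.
So C is the best response.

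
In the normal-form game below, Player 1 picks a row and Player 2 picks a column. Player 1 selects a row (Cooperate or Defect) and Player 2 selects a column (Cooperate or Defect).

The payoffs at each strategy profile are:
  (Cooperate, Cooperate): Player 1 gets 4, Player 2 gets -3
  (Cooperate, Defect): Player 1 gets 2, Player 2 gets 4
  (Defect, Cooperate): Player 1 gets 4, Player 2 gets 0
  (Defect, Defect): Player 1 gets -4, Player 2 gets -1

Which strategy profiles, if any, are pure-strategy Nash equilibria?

(Cooperate, Defect) and (Defect, Cooperate)

(Cooperate, Cooperate): Player 2 prefers Defect (4 > -3) — not an equilibrium.
(Cooperate, Defect): Player 1 gets 2 ≥ -4 from Defect, and Player 2 gets 4 ≥ -3 from Cooperate — Nash equilibrium.
(Defect, Cooperate): Player 1 gets 4 ≥ 4 from Cooperate, and Player 2 gets 0 ≥ -1 from Defect — Nash equilibrium.
(Defect, Defect): Player 1 prefers Cooperate (2 > -4); Player 2 prefers Cooperate (0 > -1) — not an equilibrium.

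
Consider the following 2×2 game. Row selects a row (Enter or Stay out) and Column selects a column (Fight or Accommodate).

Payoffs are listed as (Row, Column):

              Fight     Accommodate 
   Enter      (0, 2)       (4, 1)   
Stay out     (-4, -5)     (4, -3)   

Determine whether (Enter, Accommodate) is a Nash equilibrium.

No

At (Enter, Accommodate), Row earns 4; switching to Stay out would give 4, so Row has no profitable deviation.
Column earns 1; switching to Fight would give 2, so Column would deviate.
Since at least one player can profitably deviate, this is not a Nash equilibrium.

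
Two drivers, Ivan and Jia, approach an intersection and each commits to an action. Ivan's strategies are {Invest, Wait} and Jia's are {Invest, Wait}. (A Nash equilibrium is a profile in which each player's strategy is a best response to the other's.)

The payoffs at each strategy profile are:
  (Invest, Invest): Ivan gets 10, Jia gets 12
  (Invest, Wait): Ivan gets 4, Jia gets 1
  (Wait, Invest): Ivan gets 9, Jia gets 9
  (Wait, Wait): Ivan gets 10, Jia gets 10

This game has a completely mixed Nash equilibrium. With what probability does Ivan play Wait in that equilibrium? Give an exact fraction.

Let r be the probability that Ivan plays Invest. In a completely mixed equilibrium, Jia must be indifferent between Invest and Wait.
Jia's expected payoff from Invest is 12r + 9(1−r); from Wait it is r + 10(1−r).
Setting these equal: 3r + 9 = −9r + 10, so r = 1/12.
Therefore Ivan plays Wait with probability 1 − 1/12 = 11/12.

11/12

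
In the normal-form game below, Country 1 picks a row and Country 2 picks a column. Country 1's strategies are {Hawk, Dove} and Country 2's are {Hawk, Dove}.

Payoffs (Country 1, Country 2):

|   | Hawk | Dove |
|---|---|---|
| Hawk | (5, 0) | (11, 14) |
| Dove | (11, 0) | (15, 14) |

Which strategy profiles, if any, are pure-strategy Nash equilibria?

(Hawk, Hawk): Country 1 prefers Dove (11 > 5); Country 2 prefers Dove (14 > 0) — not an equilibrium.
(Hawk, Dove): Country 1 prefers Dove (15 > 11) — not an equilibrium.
(Dove, Hawk): Country 2 prefers Dove (14 > 0) — not an equilibrium.
(Dove, Dove): Country 1 gets 15 ≥ 11 from Hawk, and Country 2 gets 14 ≥ 0 from Hawk — Nash equilibrium.

(Dove, Dove)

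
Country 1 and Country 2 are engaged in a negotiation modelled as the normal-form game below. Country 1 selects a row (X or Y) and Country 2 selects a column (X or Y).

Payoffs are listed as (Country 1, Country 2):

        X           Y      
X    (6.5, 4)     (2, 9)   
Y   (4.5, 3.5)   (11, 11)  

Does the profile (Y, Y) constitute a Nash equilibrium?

At (Y, Y), Country 1 earns 11; switching to X would give 2, so Country 1 has no profitable deviation.
Country 2 earns 11; switching to X would give 3.5, so Country 2 has no profitable deviation.
Neither player can gain by a unilateral deviation, so this profile is a Nash equilibrium.

Yes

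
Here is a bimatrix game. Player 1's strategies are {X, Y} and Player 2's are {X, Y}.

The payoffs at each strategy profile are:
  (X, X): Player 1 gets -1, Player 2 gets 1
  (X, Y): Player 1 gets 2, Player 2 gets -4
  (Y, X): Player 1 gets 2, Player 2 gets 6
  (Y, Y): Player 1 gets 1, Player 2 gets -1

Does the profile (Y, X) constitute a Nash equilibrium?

Yes

At (Y, X), Player 1 earns 2; switching to X would give -1, so Player 1 has no profitable deviation.
Player 2 earns 6; switching to Y would give -1, so Player 2 has no profitable deviation.
Neither player can gain by a unilateral deviation, so this profile is a Nash equilibrium.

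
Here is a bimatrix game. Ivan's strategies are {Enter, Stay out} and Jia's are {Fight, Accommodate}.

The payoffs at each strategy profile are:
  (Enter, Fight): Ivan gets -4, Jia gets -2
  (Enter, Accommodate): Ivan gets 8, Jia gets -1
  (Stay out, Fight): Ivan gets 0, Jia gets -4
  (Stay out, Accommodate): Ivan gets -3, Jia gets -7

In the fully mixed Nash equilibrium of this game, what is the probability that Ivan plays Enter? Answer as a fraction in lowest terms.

3/4

Let x be the probability that Ivan plays Enter. In a completely mixed equilibrium, Jia must be indifferent between Fight and Accommodate.
Jia's expected payoff from Fight is −2x − 4(1−x); from Accommodate it is −x − 7(1−x).
Setting these equal: 2x − 4 = 6x − 7, so x = 3/4.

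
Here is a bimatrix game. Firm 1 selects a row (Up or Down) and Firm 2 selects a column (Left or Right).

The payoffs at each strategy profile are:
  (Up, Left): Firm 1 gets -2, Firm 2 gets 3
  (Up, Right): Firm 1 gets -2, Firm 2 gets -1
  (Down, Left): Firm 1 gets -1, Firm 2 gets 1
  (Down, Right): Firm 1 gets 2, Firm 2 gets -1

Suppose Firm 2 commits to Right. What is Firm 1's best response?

Down

Against Right, Firm 1 earns -2 from Up and 2 from Down.
So Down is the best response.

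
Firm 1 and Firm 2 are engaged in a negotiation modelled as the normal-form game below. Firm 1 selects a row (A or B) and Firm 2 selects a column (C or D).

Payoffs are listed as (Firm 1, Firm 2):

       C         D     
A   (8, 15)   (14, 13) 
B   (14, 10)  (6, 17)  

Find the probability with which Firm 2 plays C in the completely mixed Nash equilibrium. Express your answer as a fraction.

Let y be the probability that Firm 2 plays C. In a completely mixed equilibrium, Firm 1 must be indifferent between A and B.
Firm 1's expected payoff from A is 8y + 14(1−y); from B it is 14y + 6(1−y).
Setting these equal: −6y + 14 = 8y + 6, so y = 4/7.

4/7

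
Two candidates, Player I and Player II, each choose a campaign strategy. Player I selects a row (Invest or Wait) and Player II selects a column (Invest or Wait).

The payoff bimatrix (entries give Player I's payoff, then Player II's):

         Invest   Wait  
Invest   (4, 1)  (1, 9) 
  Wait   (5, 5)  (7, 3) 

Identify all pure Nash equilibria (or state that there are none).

(Invest, Invest): Player I prefers Wait (5 > 4); Player II prefers Wait (9 > 1) — not an equilibrium.
(Invest, Wait): Player I prefers Wait (7 > 1) — not an equilibrium.
(Wait, Invest): Player I gets 5 ≥ 4 from Invest, and Player II gets 5 ≥ 3 from Wait — Nash equilibrium.
(Wait, Wait): Player II prefers Invest (5 > 3) — not an equilibrium.

(Wait, Invest)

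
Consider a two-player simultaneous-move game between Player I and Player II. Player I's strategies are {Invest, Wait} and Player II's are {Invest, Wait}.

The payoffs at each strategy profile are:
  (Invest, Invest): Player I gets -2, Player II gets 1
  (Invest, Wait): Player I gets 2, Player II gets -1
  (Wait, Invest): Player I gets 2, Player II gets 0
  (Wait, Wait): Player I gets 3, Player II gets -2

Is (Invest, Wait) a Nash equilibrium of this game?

At (Invest, Wait), Player I earns 2; switching to Wait would give 3, so Player I would deviate.
Player II earns -1; switching to Invest would give 1, so Player II would deviate.
Since at least one player can profitably deviate, this is not a Nash equilibrium.

No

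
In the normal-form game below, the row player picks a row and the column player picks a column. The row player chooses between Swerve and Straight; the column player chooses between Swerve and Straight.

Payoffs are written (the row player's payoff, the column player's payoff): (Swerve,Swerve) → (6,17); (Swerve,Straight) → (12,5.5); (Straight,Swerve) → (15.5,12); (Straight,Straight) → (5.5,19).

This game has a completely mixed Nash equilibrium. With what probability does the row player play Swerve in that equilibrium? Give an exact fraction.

14/37

Let r be the probability that the row player plays Swerve. In a completely mixed equilibrium, the column player must be indifferent between Swerve and Straight.
The column player's expected payoff from Swerve is 17r + 12(1−r); from Straight it is 5.5r + 19(1−r).
Setting these equal: 5r + 12 = −13.5r + 19, so r = 14/37.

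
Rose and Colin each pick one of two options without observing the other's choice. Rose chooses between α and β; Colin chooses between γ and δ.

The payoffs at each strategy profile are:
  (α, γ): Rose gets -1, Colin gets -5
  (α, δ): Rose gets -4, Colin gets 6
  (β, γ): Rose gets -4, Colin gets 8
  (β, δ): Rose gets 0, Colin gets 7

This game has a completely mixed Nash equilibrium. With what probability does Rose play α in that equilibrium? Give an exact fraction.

Let x be the probability that Rose plays α. In a completely mixed equilibrium, Colin must be indifferent between γ and δ.
Colin's expected payoff from γ is −5x + 8(1−x); from δ it is 6x + 7(1−x).
Setting these equal: −13x + 8 = −x + 7, so x = 1/12.

1/12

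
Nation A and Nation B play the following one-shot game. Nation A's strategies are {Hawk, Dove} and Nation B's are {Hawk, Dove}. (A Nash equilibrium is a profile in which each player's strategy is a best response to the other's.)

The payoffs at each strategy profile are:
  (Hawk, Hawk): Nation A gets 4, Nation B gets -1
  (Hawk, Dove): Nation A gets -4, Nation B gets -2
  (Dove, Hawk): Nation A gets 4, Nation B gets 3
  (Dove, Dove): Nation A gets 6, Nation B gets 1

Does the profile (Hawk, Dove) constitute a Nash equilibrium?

No

At (Hawk, Dove), Nation A earns -4; switching to Dove would give 6, so Nation A would deviate.
Nation B earns -2; switching to Hawk would give -1, so Nation B would deviate.
Since at least one player can profitably deviate, this is not a Nash equilibrium.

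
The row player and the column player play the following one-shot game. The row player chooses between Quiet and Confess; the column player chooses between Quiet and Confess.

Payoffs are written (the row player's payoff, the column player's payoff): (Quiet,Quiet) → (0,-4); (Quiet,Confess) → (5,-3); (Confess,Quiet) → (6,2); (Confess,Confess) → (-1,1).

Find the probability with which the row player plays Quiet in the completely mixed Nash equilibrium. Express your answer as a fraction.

Let x be the probability that the row player plays Quiet. In a completely mixed equilibrium, the column player must be indifferent between Quiet and Confess.
The column player's expected payoff from Quiet is −4x + 2(1−x); from Confess it is −3x + (1−x).
Setting these equal: −6x + 2 = −4x + 1, so x = 1/2.

1/2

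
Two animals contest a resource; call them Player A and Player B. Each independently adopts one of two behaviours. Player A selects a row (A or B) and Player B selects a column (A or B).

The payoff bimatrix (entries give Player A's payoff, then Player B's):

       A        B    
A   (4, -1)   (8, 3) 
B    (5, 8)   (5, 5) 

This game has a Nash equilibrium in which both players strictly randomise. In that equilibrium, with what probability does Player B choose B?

1/4

Let q be the probability that Player B plays A. In a completely mixed equilibrium, Player A must be indifferent between A and B.
Player A's expected payoff from A is 4q + 8(1−q); from B it is 5q + 5(1−q).
Setting these equal: −4q + 8 = 5, so q = 3/4.
Therefore Player B plays B with probability 1 − 3/4 = 1/4.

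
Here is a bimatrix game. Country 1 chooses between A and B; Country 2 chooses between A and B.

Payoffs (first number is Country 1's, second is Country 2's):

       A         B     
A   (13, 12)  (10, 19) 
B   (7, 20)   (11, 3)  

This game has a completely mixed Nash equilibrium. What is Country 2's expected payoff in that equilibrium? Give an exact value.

First find x, the probability Country 1 plays A, from Country 2's indifference between A and B: 12x + 20(1−x) = 19x + 3(1−x), giving x = 17/24.
Since Country 2 is indifferent in equilibrium, Country 2's expected payoff equals the payoff from either column against (17/24, 7/24). Using A: 12(17/24) + 20(7/24) = 43/3.

43/3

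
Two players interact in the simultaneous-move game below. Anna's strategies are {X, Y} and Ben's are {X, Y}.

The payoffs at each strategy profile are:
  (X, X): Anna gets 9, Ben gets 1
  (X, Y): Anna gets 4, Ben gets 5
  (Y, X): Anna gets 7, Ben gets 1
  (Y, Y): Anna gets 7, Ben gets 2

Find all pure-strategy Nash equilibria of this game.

(Y, Y)

(X, X): Ben prefers Y (5 > 1) — not an equilibrium.
(X, Y): Anna prefers Y (7 > 4) — not an equilibrium.
(Y, X): Anna prefers X (9 > 7); Ben prefers Y (2 > 1) — not an equilibrium.
(Y, Y): Anna gets 7 ≥ 4 from X, and Ben gets 2 ≥ 1 from X — Nash equilibrium.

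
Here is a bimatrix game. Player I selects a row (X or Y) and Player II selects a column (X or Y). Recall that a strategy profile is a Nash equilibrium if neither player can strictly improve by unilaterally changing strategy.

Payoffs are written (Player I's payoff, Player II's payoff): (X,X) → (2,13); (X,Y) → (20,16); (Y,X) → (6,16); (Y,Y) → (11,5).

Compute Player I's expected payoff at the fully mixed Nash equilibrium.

98/13

First find y, the probability Player II plays X, from Player I's indifference between X and Y: 2y + 20(1−y) = 6y + 11(1−y), giving y = 9/13.
Since Player I is indifferent in equilibrium, Player I's expected payoff equals the payoff from either row against (9/13, 4/13). Using X: 2(9/13) + 20(4/13) = 98/13.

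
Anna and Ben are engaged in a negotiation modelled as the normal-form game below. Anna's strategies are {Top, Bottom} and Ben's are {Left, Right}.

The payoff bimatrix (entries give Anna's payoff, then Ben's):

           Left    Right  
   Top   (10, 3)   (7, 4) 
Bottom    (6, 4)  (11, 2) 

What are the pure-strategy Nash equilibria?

none

(Top, Left): Ben prefers Right (4 > 3) — not an equilibrium.
(Top, Right): Anna prefers Bottom (11 > 7) — not an equilibrium.
(Bottom, Left): Anna prefers Top (10 > 6) — not an equilibrium.
(Bottom, Right): Ben prefers Left (4 > 2) — not an equilibrium.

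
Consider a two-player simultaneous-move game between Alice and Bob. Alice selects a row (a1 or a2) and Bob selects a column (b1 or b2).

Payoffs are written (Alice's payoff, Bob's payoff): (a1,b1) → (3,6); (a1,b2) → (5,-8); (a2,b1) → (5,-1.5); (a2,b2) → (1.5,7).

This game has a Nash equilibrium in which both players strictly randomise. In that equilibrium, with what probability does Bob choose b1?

Let c be the probability that Bob plays b1. In a completely mixed equilibrium, Alice must be indifferent between a1 and a2.
Alice's expected payoff from a1 is 3c + 5(1−c); from a2 it is 5c + 1.5(1−c).
Setting these equal: −2c + 5 = 3.5c + 1.5, so c = 7/11.

7/11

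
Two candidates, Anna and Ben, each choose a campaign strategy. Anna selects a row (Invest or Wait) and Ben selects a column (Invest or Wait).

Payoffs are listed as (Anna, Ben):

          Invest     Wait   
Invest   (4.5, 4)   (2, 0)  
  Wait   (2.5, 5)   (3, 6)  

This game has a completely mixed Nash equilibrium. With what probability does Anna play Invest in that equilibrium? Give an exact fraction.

Let r be the probability that Anna plays Invest. In a completely mixed equilibrium, Ben must be indifferent between Invest and Wait.
Ben's expected payoff from Invest is 4r + 5(1−r); from Wait it is 6(1−r).
Setting these equal: −r + 5 = −6r + 6, so r = 1/5.

1/5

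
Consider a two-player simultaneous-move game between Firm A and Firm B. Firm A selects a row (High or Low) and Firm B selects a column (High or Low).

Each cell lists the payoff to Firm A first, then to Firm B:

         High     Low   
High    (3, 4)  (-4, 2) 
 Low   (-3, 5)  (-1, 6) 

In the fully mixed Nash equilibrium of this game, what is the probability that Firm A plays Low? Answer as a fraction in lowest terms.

Let p be the probability that Firm A plays High. In a completely mixed equilibrium, Firm B must be indifferent between High and Low.
Firm B's expected payoff from High is 4p + 5(1−p); from Low it is 2p + 6(1−p).
Setting these equal: −p + 5 = −4p + 6, so p = 1/3.
Therefore Firm A plays Low with probability 1 − 1/3 = 2/3.

2/3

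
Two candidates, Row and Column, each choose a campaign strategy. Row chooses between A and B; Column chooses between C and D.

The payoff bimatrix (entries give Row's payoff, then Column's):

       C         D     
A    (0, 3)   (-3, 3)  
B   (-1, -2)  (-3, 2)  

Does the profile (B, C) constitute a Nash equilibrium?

At (B, C), Row earns -1; switching to A would give 0, so Row would deviate.
Column earns -2; switching to D would give 2, so Column would deviate.
Since at least one player can profitably deviate, this is not a Nash equilibrium.

No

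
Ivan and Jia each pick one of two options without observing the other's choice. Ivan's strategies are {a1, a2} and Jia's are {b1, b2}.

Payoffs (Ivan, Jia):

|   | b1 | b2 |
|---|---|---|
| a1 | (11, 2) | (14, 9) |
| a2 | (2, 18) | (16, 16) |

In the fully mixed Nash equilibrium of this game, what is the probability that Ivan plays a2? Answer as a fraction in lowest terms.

Let p be the probability that Ivan plays a1. In a completely mixed equilibrium, Jia must be indifferent between b1 and b2.
Jia's expected payoff from b1 is 2p + 18(1−p); from b2 it is 9p + 16(1−p).
Setting these equal: −16p + 18 = −7p + 16, so p = 2/9.
Therefore Ivan plays a2 with probability 1 − 2/9 = 7/9.

7/9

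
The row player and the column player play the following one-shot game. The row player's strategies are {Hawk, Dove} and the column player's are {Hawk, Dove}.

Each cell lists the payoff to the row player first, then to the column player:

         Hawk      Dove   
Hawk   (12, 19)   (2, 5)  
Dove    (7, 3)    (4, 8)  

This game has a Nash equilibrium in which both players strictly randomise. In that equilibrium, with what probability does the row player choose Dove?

14/19

Let x be the probability that the row player plays Hawk. In a completely mixed equilibrium, the column player must be indifferent between Hawk and Dove.
The column player's expected payoff from Hawk is 19x + 3(1−x); from Dove it is 5x + 8(1−x).
Setting these equal: 16x + 3 = −3x + 8, so x = 5/19.
Therefore the row player plays Dove with probability 1 − 5/19 = 14/19.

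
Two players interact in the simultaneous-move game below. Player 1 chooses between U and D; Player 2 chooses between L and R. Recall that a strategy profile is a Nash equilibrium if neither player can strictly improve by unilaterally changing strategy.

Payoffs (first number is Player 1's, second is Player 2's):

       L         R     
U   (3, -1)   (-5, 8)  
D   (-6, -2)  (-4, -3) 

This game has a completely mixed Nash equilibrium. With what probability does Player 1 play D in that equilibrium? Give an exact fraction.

Let r be the probability that Player 1 plays U. In a completely mixed equilibrium, Player 2 must be indifferent between L and R.
Player 2's expected payoff from L is −r − 2(1−r); from R it is 8r − 3(1−r).
Setting these equal: r − 2 = 11r − 3, so r = 1/10.
Therefore Player 1 plays D with probability 1 − 1/10 = 9/10.

9/10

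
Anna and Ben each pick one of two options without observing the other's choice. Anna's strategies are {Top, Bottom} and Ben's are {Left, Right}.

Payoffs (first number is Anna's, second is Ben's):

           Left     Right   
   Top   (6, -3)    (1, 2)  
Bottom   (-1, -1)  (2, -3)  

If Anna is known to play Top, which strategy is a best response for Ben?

Right

Against Top, Ben earns -3 from Left and 2 from Right.
So Right is the best response.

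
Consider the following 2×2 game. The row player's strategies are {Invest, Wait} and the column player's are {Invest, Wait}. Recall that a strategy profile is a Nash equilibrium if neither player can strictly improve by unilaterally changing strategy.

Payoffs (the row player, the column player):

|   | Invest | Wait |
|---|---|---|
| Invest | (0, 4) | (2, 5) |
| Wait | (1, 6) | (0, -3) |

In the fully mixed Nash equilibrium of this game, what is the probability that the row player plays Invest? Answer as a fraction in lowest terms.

Let p be the probability that the row player plays Invest. In a completely mixed equilibrium, the column player must be indifferent between Invest and Wait.
The column player's expected payoff from Invest is 4p + 6(1−p); from Wait it is 5p − 3(1−p).
Setting these equal: −2p + 6 = 8p − 3, so p = 9/10.

9/10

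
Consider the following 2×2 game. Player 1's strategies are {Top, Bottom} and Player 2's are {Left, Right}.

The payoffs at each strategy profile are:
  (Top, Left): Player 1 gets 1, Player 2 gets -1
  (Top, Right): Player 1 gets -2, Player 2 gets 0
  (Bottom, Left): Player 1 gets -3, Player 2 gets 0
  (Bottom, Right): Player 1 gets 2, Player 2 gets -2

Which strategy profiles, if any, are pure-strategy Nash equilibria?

(Top, Left): Player 2 prefers Right (0 > -1) — not an equilibrium.
(Top, Right): Player 1 prefers Bottom (2 > -2) — not an equilibrium.
(Bottom, Left): Player 1 prefers Top (1 > -3) — not an equilibrium.
(Bottom, Right): Player 2 prefers Left (0 > -2) — not an equilibrium.

none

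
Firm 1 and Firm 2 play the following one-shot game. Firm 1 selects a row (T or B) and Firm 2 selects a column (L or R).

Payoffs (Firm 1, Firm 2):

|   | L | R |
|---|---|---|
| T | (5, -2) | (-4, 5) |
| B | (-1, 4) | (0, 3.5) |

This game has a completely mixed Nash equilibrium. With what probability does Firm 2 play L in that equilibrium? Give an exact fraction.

2/5

Let c be the probability that Firm 2 plays L. In a completely mixed equilibrium, Firm 1 must be indifferent between T and B.
Firm 1's expected payoff from T is 5c − 4(1−c); from B it is −c.
Setting these equal: 9c − 4 = −c, so c = 2/5.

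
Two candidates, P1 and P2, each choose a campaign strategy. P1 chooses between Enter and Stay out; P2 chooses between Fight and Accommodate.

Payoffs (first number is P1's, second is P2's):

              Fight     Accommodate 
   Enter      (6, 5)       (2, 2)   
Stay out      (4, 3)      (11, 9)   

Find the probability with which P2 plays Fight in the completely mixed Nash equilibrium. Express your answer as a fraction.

9/11

Let y be the probability that P2 plays Fight. In a completely mixed equilibrium, P1 must be indifferent between Enter and Stay out.
P1's expected payoff from Enter is 6y + 2(1−y); from Stay out it is 4y + 11(1−y).
Setting these equal: 4y + 2 = −7y + 11, so y = 9/11.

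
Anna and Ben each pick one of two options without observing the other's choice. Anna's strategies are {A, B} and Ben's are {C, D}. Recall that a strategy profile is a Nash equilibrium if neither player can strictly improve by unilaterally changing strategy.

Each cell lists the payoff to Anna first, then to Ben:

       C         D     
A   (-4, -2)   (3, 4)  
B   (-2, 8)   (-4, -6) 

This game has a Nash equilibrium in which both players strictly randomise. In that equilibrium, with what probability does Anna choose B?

3/10

Let x be the probability that Anna plays A. In a completely mixed equilibrium, Ben must be indifferent between C and D.
Ben's expected payoff from C is −2x + 8(1−x); from D it is 4x − 6(1−x).
Setting these equal: −10x + 8 = 10x − 6, so x = 7/10.
Therefore Anna plays B with probability 1 − 7/10 = 3/10.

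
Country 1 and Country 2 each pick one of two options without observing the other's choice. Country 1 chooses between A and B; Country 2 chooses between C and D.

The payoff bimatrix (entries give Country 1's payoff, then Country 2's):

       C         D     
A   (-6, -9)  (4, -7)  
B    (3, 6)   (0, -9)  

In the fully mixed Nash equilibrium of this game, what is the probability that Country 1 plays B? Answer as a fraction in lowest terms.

Let r be the probability that Country 1 plays A. In a completely mixed equilibrium, Country 2 must be indifferent between C and D.
Country 2's expected payoff from C is −9r + 6(1−r); from D it is −7r − 9(1−r).
Setting these equal: −15r + 6 = 2r − 9, so r = 15/17.
Therefore Country 1 plays B with probability 1 − 15/17 = 2/17.

2/17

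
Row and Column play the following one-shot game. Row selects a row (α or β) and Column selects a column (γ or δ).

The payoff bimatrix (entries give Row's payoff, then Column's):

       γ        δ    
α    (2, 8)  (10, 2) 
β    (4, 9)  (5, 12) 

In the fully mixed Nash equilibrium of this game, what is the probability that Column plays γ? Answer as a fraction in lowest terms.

5/7

Let y be the probability that Column plays γ. In a completely mixed equilibrium, Row must be indifferent between α and β.
Row's expected payoff from α is 2y + 10(1−y); from β it is 4y + 5(1−y).
Setting these equal: −8y + 10 = −y + 5, so y = 5/7.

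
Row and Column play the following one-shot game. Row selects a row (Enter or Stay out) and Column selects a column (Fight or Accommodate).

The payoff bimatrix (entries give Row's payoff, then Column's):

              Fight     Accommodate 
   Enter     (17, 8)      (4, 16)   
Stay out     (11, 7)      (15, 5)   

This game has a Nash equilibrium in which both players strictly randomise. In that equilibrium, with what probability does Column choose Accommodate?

Let q be the probability that Column plays Fight. In a completely mixed equilibrium, Row must be indifferent between Enter and Stay out.
Row's expected payoff from Enter is 17q + 4(1−q); from Stay out it is 11q + 15(1−q).
Setting these equal: 13q + 4 = −4q + 15, so q = 11/17.
Therefore Column plays Accommodate with probability 1 − 11/17 = 6/17.

6/17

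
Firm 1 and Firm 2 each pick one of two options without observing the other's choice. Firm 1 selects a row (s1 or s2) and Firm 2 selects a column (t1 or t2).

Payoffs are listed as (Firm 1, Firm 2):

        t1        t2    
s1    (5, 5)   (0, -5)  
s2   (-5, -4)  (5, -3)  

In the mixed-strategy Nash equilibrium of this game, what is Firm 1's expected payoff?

5/3

First find y, the probability Firm 2 plays t1, from Firm 1's indifference between s1 and s2: 5y = −5y + 5(1−y), giving y = 1/3.
Since Firm 1 is indifferent in equilibrium, Firm 1's expected payoff equals the payoff from either row against (1/3, 2/3). Using s1: 5(1/3) = 5/3.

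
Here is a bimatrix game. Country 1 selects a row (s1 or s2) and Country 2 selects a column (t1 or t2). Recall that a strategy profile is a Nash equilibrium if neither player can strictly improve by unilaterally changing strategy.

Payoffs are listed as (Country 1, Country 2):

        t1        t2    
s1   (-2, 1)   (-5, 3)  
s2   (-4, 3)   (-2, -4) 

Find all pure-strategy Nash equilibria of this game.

none

(s1, t1): Country 2 prefers t2 (3 > 1) — not an equilibrium.
(s1, t2): Country 1 prefers s2 (-2 > -5) — not an equilibrium.
(s2, t1): Country 1 prefers s1 (-2 > -4) — not an equilibrium.
(s2, t2): Country 2 prefers t1 (3 > -4) — not an equilibrium.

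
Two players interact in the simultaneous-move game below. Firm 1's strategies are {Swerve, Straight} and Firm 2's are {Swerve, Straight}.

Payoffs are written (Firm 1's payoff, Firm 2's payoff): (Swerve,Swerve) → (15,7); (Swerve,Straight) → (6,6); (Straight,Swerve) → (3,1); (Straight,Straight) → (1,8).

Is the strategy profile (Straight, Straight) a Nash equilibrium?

No

At (Straight, Straight), Firm 1 earns 1; switching to Swerve would give 6, so Firm 1 would deviate.
Firm 2 earns 8; switching to Swerve would give 1, so Firm 2 has no profitable deviation.
Since at least one player can profitably deviate, this is not a Nash equilibrium.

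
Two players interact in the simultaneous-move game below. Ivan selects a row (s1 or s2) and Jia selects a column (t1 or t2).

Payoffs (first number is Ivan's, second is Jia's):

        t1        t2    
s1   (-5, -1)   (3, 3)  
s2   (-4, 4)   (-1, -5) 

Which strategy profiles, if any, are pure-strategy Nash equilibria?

(s1, t2) and (s2, t1)

(s1, t1): Ivan prefers s2 (-4 > -5); Jia prefers t2 (3 > -1) — not an equilibrium.
(s1, t2): Ivan gets 3 ≥ -1 from s2, and Jia gets 3 ≥ -1 from t1 — Nash equilibrium.
(s2, t1): Ivan gets -4 ≥ -5 from s1, and Jia gets 4 ≥ -5 from t2 — Nash equilibrium.
(s2, t2): Ivan prefers s1 (3 > -1); Jia prefers t1 (4 > -5) — not an equilibrium.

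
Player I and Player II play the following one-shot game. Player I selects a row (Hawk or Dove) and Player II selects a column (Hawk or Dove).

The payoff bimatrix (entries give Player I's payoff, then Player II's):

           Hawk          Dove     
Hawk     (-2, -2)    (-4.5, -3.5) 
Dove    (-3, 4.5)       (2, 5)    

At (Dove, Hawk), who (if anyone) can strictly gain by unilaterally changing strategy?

Player I at (Dove, Hawk) earns -3; deviating to Hawk yields -2 — a strict improvement.
Player II earns 4.5; deviating to Dove yields 5 — a strict improvement.
Both Player I and Player II have strictly profitable deviations.

Both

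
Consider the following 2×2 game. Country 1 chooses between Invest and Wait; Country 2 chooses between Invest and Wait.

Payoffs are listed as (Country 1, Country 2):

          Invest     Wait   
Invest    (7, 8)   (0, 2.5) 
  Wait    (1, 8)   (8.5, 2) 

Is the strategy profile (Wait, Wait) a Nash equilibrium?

At (Wait, Wait), Country 1 earns 8.5; switching to Invest would give 0, so Country 1 has no profitable deviation.
Country 2 earns 2; switching to Invest would give 8, so Country 2 would deviate.
Since at least one player can profitably deviate, this is not a Nash equilibrium.

No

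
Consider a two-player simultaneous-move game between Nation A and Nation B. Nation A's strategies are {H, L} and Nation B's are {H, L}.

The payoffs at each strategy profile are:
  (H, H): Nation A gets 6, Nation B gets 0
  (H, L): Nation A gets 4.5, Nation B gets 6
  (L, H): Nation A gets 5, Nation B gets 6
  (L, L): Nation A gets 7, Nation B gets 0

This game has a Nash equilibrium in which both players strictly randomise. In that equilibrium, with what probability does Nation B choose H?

5/7

Let c be the probability that Nation B plays H. In a completely mixed equilibrium, Nation A must be indifferent between H and L.
Nation A's expected payoff from H is 6c + 4.5(1−c); from L it is 5c + 7(1−c).
Setting these equal: 1.5c + 4.5 = −2c + 7, so c = 5/7.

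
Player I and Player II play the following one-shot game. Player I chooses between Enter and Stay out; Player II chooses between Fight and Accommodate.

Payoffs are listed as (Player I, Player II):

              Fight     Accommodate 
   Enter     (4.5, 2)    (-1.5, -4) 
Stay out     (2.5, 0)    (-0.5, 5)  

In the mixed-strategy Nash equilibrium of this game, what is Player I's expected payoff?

First find q, the probability Player II plays Fight, from Player I's indifference between Enter and Stay out: 4.5q − 1.5(1−q) = 2.5q − 0.5(1−q), giving q = 1/3.
Since Player I is indifferent in equilibrium, Player I's expected payoff equals the payoff from either row against (1/3, 2/3). Using Enter: 4.5(1/3) − 1.5(2/3) = 1/2.

1/2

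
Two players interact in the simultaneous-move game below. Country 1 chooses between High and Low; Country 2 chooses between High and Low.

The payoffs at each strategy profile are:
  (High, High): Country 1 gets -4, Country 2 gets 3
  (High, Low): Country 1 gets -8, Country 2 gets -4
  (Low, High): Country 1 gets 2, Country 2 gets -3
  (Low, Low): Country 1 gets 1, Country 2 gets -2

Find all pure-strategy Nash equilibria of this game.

(High, High): Country 1 prefers Low (2 > -4) — not an equilibrium.
(High, Low): Country 1 prefers Low (1 > -8); Country 2 prefers High (3 > -4) — not an equilibrium.
(Low, High): Country 2 prefers Low (-2 > -3) — not an equilibrium.
(Low, Low): Country 1 gets 1 ≥ -8 from High, and Country 2 gets -2 ≥ -3 from High — Nash equilibrium.

(Low, Low)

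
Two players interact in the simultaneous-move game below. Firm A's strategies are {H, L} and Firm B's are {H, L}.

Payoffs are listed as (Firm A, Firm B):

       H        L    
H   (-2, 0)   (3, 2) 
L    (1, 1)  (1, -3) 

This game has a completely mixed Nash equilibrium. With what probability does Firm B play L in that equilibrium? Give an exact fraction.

Let c be the probability that Firm B plays H. In a completely mixed equilibrium, Firm A must be indifferent between H and L.
Firm A's expected payoff from H is −2c + 3(1−c); from L it is c + (1−c).
Setting these equal: −5c + 3 = 1, so c = 2/5.
Therefore Firm B plays L with probability 1 − 2/5 = 3/5.

3/5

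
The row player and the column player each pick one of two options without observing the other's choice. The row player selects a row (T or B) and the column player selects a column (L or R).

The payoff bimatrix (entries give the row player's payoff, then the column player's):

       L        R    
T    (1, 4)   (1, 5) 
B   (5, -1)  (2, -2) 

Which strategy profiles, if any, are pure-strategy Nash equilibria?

(B, L)

(T, L): the row player prefers B (5 > 1); the column player prefers R (5 > 4) — not an equilibrium.
(T, R): the row player prefers B (2 > 1) — not an equilibrium.
(B, L): the row player gets 5 ≥ 1 from T, and the column player gets -1 ≥ -2 from R — Nash equilibrium.
(B, R): the column player prefers L (-1 > -2) — not an equilibrium.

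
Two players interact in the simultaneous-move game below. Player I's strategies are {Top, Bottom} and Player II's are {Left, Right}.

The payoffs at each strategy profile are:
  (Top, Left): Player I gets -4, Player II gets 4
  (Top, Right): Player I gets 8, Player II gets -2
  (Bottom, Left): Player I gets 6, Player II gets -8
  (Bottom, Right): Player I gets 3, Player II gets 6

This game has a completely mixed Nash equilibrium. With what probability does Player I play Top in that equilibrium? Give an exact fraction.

7/10

Let p be the probability that Player I plays Top. In a completely mixed equilibrium, Player II must be indifferent between Left and Right.
Player II's expected payoff from Left is 4p − 8(1−p); from Right it is −2p + 6(1−p).
Setting these equal: 12p − 8 = −8p + 6, so p = 7/10.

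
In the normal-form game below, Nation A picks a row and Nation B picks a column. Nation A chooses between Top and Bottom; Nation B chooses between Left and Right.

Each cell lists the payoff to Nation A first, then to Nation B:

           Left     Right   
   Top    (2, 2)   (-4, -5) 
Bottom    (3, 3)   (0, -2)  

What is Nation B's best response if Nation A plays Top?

Left

Against Top, Nation B earns 2 from Left and -5 from Right.
So Left is the best response.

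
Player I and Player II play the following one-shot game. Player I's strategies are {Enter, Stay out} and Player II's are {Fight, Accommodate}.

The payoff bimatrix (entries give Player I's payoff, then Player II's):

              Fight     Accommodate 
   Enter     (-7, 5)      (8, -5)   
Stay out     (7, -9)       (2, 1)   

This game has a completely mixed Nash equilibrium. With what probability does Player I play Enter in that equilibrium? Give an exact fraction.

Let p be the probability that Player I plays Enter. In a completely mixed equilibrium, Player II must be indifferent between Fight and Accommodate.
Player II's expected payoff from Fight is 5p − 9(1−p); from Accommodate it is −5p + (1−p).
Setting these equal: 14p − 9 = −6p + 1, so p = 1/2.

1/2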